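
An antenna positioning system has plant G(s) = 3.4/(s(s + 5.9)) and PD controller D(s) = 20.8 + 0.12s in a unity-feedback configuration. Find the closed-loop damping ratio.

Forward path: (20.8 + 0.12s)·3.4/(s(s+5.9)). The closed-loop characteristic equation is s² + (5.9 + 3.4·0.12)s + 3.4·20.8 = 0.
That is s² + 6.308s + 70.72 = 0, so ω_n = 8.41 rad/s and ζ = 6.308/(2·8.41) = 0.3751.

ζ = 0.375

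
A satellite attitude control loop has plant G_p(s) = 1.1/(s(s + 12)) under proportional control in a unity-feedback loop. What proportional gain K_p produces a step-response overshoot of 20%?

From %OS = 100·exp(−πζ/√(1−ζ²)) = 20%, ζ = −ln(0.2)/√(π²+ln²(0.2)) = 0.4559.
Characteristic equation s² + 12s + 1.1K_p = 0 gives ζ = 12/(2√(1.1K_p)).
Setting ζ = 0.4559: √(1.1K_p) = 12/(2·0.4559) = 13.16, so K_p = 173.2/1.1 = 157.

K_p = 157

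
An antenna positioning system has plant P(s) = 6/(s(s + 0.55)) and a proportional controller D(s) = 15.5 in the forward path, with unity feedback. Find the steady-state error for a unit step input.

0

The open loop D(s)P(s) has a pole at the origin (type 1), so the static position error constant is infinite and e_ss = 1/(1+∞) = 0.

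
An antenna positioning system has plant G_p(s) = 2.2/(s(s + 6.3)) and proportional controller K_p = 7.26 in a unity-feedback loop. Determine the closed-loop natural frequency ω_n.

ω_n = 4 rad/s

1 + K_p·G_p(s) = 0 gives s² + 6.3s + 15.97 = 0.
Matching s² + 2ζω_n s + ω_n²: ω_n = √15.97 = 3.996 rad/s and 2ζω_n = 6.3, so ζ = 6.3/(2·3.996) = 0.788.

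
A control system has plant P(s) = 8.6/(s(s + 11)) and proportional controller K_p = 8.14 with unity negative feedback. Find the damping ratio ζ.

1 + K_p·P(s) = 0 gives s² + 11s + 70 = 0.
Matching s² + 2ζω_n s + ω_n²: ω_n = √70 = 8.367 rad/s and 2ζω_n = 11, so ζ = 11/(2·8.367) = 0.657.

ζ = 0.657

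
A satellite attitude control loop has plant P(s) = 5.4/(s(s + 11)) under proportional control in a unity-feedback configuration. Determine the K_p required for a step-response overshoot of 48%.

From %OS = 100·exp(−πζ/√(1−ζ²)) = 48%, ζ = −ln(0.48)/√(π²+ln²(0.48)) = 0.2275.
Characteristic equation s² + 11s + 5.4K_p = 0 gives ζ = 11/(2√(5.4K_p)).
Setting ζ = 0.2275: √(5.4K_p) = 11/(2·0.2275) = 24.18, so K_p = 584.5/5.4 = 108.

K_p = 108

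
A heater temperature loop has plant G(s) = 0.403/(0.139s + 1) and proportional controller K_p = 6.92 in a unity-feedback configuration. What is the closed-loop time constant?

Closed loop: T(s) = K_p·G/(1+K_p·G) = 2.789/(0.139s + 1 + 2.789), with pole at s = −(1 + 2.789)/0.139 = −27.26.
Closed-loop time constant τ = 1/27.26 = 0.0367 s.

τ = 0.0367 s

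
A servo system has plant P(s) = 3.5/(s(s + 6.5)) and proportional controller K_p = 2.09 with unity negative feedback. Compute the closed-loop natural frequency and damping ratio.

ω_n = 2.7 rad/s, ζ = 1.2

With unity feedback the closed-loop characteristic equation is s² + 6.5s + 2.09·3.5 = s² + 6.5s + 7.315 = 0.
So ω_n² = 7.315 ⇒ ω_n = 2.705 rad/s, and ζ = 6.5/(2ω_n) = 1.2.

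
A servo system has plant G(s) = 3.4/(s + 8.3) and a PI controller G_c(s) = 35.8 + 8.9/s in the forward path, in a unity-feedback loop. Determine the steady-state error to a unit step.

The open loop G_c(s)G(s) has a pole at the origin (type 1), so the static position error constant is infinite and e_ss = 1/(1+∞) = 0.

0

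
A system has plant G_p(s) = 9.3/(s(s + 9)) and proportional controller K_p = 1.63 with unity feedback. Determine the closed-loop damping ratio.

ζ = 1.16

The closed-loop denominator is s(s+9) + 1.63·9.3 = s² + 9s + 15.16.
Matching s² + 2ζω_n s + ω_n²: ω_n = √15.16 = 3.893 rad/s and 2ζω_n = 9, so ζ = 9/(2·3.893) = 1.16.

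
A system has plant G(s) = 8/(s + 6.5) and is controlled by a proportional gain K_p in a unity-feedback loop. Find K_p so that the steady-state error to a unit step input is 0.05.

K_p = 15.4

The loop is type 0, so e_ss(step) = 1/(1 + K_pos) with K_pos = K_p·G(0).
G(0) = 1.231. Require 1/(1 + K_p·1.231) = 0.05, so 1 + 1.231·K_p = 20.
K_p = (20 − 1)/1.231 = 15.4.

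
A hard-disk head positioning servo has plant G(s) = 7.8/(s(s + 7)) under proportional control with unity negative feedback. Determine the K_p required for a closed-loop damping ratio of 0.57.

Closed-loop characteristic equation: s² + 7s + K_p·7.8 = 0.
So ω_n = √(7.8K_p) and 2ζω_n = 7, giving ζ = 7/(2√(7.8K_p)).
Setting ζ = 0.57: √(7.8K_p) = 7/(2·0.57) = 6.14, so K_p = 37.7/7.8 = 4.83.

K_p = 4.83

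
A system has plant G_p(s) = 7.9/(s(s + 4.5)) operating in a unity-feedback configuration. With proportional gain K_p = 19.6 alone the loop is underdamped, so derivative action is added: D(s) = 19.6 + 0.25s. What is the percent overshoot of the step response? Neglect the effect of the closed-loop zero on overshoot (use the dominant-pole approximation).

Forward path: (19.6 + 0.25s)·7.9/(s(s+4.5)). The closed-loop characteristic equation is s² + (4.5 + 7.9·0.25)s + 7.9·19.6 = 0.
That is s² + 6.475s + 154.8 = 0, so ω_n = 12.44 rad/s and ζ = 6.475/(2·12.44) = 0.2602.
%OS = 100·exp(−πζ/√(1−ζ²)) = 42.9%.

42.9%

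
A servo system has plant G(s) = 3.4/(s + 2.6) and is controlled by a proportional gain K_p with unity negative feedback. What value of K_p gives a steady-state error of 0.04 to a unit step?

The loop is type 0, so e_ss(step) = 1/(1 + K_pos) with K_pos = K_p·G(0).
G(0) = 1.308. Require 1/(1 + K_p·1.308) = 0.04, so 1 + 1.308·K_p = 25.
K_p = (25 − 1)/1.308 = 18.4.

K_p = 18.4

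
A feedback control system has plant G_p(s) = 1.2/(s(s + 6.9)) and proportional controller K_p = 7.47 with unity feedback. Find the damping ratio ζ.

ζ = 1.15

With unity feedback the closed-loop characteristic equation is s² + 6.9s + 7.47·1.2 = s² + 6.9s + 8.964 = 0.
So ω_n² = 8.964 ⇒ ω_n = 2.994 rad/s, and ζ = 6.9/(2ω_n) = 1.15.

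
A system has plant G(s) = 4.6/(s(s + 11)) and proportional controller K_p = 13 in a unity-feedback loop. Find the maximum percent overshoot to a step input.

The closed-loop denominator s² + 11s + 59.8 gives ω_n = √59.8 = 7.733 and ζ = 11/(2ω_n) = 0.7112.
%OS = 100·exp(−πζ/√(1−ζ²)) = 100·exp(−π·0.7112/√0.4941) = 4.16%.

4.16%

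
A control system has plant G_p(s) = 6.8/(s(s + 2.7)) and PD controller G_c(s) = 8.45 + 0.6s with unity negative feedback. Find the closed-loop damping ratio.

ζ = 0.447

Forward path: (8.45 + 0.6s)·6.8/(s(s+2.7)). The closed-loop characteristic equation is s² + (2.7 + 6.8·0.6)s + 6.8·8.45 = 0.
That is s² + 6.78s + 57.46 = 0, so ω_n = 7.58 rad/s and ζ = 6.78/(2·7.58) = 0.4472.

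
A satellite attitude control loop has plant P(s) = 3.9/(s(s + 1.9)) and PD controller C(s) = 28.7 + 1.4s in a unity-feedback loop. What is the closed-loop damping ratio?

Forward path: (28.7 + 1.4s)·3.9/(s(s+1.9)). The closed-loop characteristic equation is s² + (1.9 + 3.9·1.4)s + 3.9·28.7 = 0.
That is s² + 7.36s + 111.9 = 0, so ω_n = 10.58 rad/s and ζ = 7.36/(2·10.58) = 0.3478.

ζ = 0.348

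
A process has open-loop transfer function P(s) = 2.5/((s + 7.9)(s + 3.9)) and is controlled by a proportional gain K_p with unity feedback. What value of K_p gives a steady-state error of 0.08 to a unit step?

K_p = 142

The loop is type 0, so e_ss(step) = 1/(1 + K_pos) with K_pos = K_p·P(0).
P(0) = 0.08114. Require 1/(1 + K_p·0.08114) = 0.08, so 1 + 0.08114·K_p = 12.5.
K_p = (12.5 − 1)/0.08114 = 142.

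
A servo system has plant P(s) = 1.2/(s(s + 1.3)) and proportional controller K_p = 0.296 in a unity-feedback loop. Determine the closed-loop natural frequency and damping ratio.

ω_n = 0.596 rad/s, ζ = 1.09

The closed-loop denominator is s(s+1.3) + 0.296·1.2 = s² + 1.3s + 0.3552.
So ω_n² = 0.3552 ⇒ ω_n = 0.596 rad/s, and ζ = 1.3/(2ω_n) = 1.09.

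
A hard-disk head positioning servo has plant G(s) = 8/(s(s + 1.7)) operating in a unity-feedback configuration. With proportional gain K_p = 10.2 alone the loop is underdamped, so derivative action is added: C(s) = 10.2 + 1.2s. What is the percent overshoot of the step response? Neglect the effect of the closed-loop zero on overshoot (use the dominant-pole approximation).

Forward path: (10.2 + 1.2s)·8/(s(s+1.7)). The closed-loop characteristic equation is s² + (1.7 + 8·1.2)s + 8·10.2 = 0.
That is s² + 11.3s + 81.6 = 0, so ω_n = 9.033 rad/s and ζ = 11.3/(2·9.033) = 0.6255.
%OS = 100·exp(−πζ/√(1−ζ²)) = 8.06%.

8.06%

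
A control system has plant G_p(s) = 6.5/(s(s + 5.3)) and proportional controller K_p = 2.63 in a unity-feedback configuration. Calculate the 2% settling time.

T_s ≈ 1.51 s

From 1 + K_pG_p(s) = 0: s² + 5.3s + 17.09 = 0 ⇒ ω_n = 4.135, ζ = 0.6409.
2% settling time T_s ≈ 4/(ζω_n) = 4/2.65 = 1.51 s.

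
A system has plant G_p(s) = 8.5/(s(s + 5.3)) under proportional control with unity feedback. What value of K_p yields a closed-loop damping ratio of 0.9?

Closed-loop characteristic equation: s² + 5.3s + K_p·8.5 = 0.
So ω_n = √(8.5K_p) and 2ζω_n = 5.3, giving ζ = 5.3/(2√(8.5K_p)).
Setting ζ = 0.9: √(8.5K_p) = 5.3/(2·0.9) = 2.944, so K_p = 8.67/8.5 = 1.02.

K_p = 1.02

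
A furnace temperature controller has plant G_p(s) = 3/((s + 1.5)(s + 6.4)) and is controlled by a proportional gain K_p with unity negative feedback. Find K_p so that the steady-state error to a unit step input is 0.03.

Steady-state error for a unit step on this type-0 loop is 1/(1 + K_p·G_p(0)).
G_p(0) = 0.3125. Require 1/(1 + K_p·0.3125) = 0.03, so 1 + 0.3125·K_p = 33.33.
K_p = (33.33 − 1)/0.3125 = 103.

K_p = 103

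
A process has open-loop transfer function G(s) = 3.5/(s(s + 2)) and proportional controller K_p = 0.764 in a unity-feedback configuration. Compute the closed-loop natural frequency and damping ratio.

With unity feedback the closed-loop characteristic equation is s² + 2s + 0.764·3.5 = s² + 2s + 2.674 = 0.
Matching s² + 2ζω_n s + ω_n²: ω_n = √2.674 = 1.635 rad/s and 2ζω_n = 2, so ζ = 2/(2·1.635) = 0.612.

ω_n = 1.64 rad/s, ζ = 0.612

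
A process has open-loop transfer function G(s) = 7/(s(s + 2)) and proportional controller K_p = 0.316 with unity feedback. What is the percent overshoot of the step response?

5.76%

Closed-loop characteristic equation: s² + 2s + 2.212 = 0, so ω_n = 1.487 rad/s and ζ = 2/(2·1.487) = 0.6724.
%OS = 100·exp(−πζ/√(1−ζ²)) = 100·exp(−π·0.6724/√0.5479) = 5.76%.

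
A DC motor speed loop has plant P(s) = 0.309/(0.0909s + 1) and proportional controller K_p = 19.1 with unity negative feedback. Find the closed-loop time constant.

τ = 0.0132 s

Closed loop: T(s) = K_p·P/(1+K_p·P) = 5.902/(0.0909s + 1 + 5.902), with pole at s = −(1 + 5.902)/0.0909 = −75.93.
Closed-loop time constant τ = 1/75.93 = 0.0132 s.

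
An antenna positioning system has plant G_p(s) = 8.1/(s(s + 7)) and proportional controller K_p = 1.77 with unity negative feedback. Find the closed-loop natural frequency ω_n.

1 + K_p·G_p(s) = 0 gives s² + 7s + 14.34 = 0.
So ω_n² = 14.34 ⇒ ω_n = 3.786 rad/s, and ζ = 7/(2ω_n) = 0.924.

ω_n = 3.79 rad/s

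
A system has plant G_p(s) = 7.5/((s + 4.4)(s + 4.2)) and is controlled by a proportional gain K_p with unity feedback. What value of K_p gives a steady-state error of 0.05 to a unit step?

The loop is type 0, so e_ss(step) = 1/(1 + K_pos) with K_pos = K_p·G_p(0).
G_p(0) = 0.4058. Require 1/(1 + K_p·0.4058) = 0.05, so 1 + 0.4058·K_p = 20.
K_p = (20 − 1)/0.4058 = 46.8.

K_p = 46.8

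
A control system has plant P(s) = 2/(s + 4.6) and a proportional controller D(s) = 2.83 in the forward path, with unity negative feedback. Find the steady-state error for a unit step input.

0.448

The loop is type 0. Static position error constant K_pos = D(0)·P(0) = 2.83·0.4348 = 1.23.
Steady-state error to a unit step: e_ss = 1/(1+K_pos) = 1/2.23 = 0.448.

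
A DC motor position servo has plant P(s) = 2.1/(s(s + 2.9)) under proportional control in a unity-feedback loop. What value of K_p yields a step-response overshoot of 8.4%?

From %OS = 100·exp(−πζ/√(1−ζ²)) = 8.4%, ζ = −ln(0.084)/√(π²+ln²(0.084)) = 0.6191.
Characteristic equation s² + 2.9s + 2.1K_p = 0 gives ζ = 2.9/(2√(2.1K_p)).
Setting ζ = 0.6191: √(2.1K_p) = 2.9/(2·0.6191) = 2.342, so K_p = 5.485/2.1 = 2.61.

K_p = 2.61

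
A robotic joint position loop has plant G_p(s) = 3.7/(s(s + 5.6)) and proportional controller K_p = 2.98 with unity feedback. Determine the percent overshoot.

Closed-loop characteristic equation: s² + 5.6s + 11.03 = 0, so ω_n = 3.321 rad/s and ζ = 5.6/(2·3.321) = 0.8432.
%OS = 100·exp(−πζ/√(1−ζ²)) = 100·exp(−π·0.8432/√0.289) = 0.724%.

0.724%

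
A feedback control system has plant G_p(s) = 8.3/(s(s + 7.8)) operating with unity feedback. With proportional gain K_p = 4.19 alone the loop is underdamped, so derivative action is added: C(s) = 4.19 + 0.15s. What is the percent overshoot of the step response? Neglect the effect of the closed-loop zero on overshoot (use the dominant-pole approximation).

2.34%

Forward path: (4.19 + 0.15s)·8.3/(s(s+7.8)). The closed-loop characteristic equation is s² + (7.8 + 8.3·0.15)s + 8.3·4.19 = 0.
That is s² + 9.045s + 34.78 = 0, so ω_n = 5.897 rad/s and ζ = 9.045/(2·5.897) = 0.7669.
%OS = 100·exp(−πζ/√(1−ζ²)) = 2.34%.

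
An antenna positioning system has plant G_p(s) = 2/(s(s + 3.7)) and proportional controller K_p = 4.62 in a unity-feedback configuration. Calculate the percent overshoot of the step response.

The closed-loop denominator s² + 3.7s + 9.24 gives ω_n = √9.24 = 3.04 and ζ = 3.7/(2ω_n) = 0.6086.
%OS = 100·exp(−πζ/√(1−ζ²)) = 100·exp(−π·0.6086/√0.6296) = 8.98%.

8.98%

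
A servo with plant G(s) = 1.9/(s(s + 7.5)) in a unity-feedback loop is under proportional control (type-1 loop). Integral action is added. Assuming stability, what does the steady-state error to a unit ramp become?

0

The integrator raises the loop to type 2, so K_v → ∞ and e_ss to a ramp is zero.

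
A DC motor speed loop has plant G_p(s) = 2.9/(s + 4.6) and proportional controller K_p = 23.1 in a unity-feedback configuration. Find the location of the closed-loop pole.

s = -71.59

Closed-loop transfer function: T(s) = K_p·G_p(s)/(1 + K_p·G_p(s)) = 66.99/(s + 4.6 + 66.99) = 66.99/(s + 71.59).
The closed-loop pole is at s = −71.59.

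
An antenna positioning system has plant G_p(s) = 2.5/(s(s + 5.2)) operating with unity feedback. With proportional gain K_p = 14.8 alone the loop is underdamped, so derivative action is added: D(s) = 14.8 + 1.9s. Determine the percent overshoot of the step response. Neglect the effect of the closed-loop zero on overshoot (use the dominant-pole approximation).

Forward path: (14.8 + 1.9s)·2.5/(s(s+5.2)). The closed-loop characteristic equation is s² + (5.2 + 2.5·1.9)s + 2.5·14.8 = 0.
That is s² + 9.95s + 37 = 0, so ω_n = 6.083 rad/s and ζ = 9.95/(2·6.083) = 0.8179.
%OS = 100·exp(−πζ/√(1−ζ²)) = 1.15%.

1.15%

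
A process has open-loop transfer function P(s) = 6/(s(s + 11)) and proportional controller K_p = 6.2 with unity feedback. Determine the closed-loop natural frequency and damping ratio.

The closed-loop denominator is s(s+11) + 6.2·6 = s² + 11s + 37.2.
So ω_n² = 37.2 ⇒ ω_n = 6.099 rad/s, and ζ = 11/(2ω_n) = 0.902.

ω_n = 6.1 rad/s, ζ = 0.902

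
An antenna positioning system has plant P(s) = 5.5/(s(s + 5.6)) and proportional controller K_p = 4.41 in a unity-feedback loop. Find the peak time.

T_p = 0.775 s

The closed-loop denominator s² + 5.6s + 24.26 gives ω_n = √24.26 = 4.925 and ζ = 5.6/(2ω_n) = 0.5685.
Damped frequency ω_d = ω_n√(1−ζ²) = 4.052 rad/s, so peak time T_p = π/ω_d = 0.775 s.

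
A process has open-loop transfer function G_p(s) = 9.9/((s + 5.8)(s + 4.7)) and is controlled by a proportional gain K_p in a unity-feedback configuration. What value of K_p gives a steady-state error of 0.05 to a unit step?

K_p = 52.3

The loop is type 0, so e_ss(step) = 1/(1 + K_pos) with K_pos = K_p·G_p(0).
G_p(0) = 0.3632. Require 1/(1 + K_p·0.3632) = 0.05, so 1 + 0.3632·K_p = 20.
K_p = (20 − 1)/0.3632 = 52.3.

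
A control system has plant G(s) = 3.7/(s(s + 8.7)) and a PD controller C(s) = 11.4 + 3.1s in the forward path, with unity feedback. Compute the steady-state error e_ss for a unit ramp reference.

The loop has one pole at the origin (type 1). Velocity error constant K_v = lim_{s→0} s·C(s)G(s) = 11.4·3.7/8.7 = 4.848.
Steady-state error to a unit ramp: e_ss = 1/K_v = 0.206.

0.206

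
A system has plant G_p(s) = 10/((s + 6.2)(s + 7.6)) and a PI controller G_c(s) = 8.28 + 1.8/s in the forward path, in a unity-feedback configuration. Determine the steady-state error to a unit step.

The open loop G_c(s)G_p(s) has a pole at the origin (type 1), so the static position error constant is infinite and e_ss = 1/(1+∞) = 0.

0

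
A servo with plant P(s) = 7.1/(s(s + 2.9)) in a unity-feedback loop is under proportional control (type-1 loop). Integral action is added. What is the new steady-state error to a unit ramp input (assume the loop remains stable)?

The integrator raises the loop to type 2, so K_v → ∞ and e_ss to a ramp is zero.

0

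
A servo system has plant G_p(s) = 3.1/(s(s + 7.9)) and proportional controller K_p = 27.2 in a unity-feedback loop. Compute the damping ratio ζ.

1 + K_p·G_p(s) = 0 gives s² + 7.9s + 84.32 = 0.
Matching s² + 2ζω_n s + ω_n²: ω_n = √84.32 = 9.183 rad/s and 2ζω_n = 7.9, so ζ = 7.9/(2·9.183) = 0.43.

ζ = 0.43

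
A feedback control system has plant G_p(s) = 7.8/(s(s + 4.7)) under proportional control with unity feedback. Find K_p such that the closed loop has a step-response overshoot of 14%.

From %OS = 100·exp(−πζ/√(1−ζ²)) = 14%, ζ = −ln(0.14)/√(π²+ln²(0.14)) = 0.5305.
Characteristic equation s² + 4.7s + 7.8K_p = 0 gives ζ = 4.7/(2√(7.8K_p)).
Setting ζ = 0.5305: √(7.8K_p) = 4.7/(2·0.5305) = 4.43, so K_p = 19.62/7.8 = 2.52.

K_p = 2.52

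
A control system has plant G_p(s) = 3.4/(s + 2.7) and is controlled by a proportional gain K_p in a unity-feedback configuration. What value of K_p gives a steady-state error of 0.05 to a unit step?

K_p = 15.1

Steady-state error for a unit step on this type-0 loop is 1/(1 + K_p·G_p(0)).
G_p(0) = 1.259. Require 1/(1 + K_p·1.259) = 0.05, so 1 + 1.259·K_p = 20.
K_p = (20 − 1)/1.259 = 15.1.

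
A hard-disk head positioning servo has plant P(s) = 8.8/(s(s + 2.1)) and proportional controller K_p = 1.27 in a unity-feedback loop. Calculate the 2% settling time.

The closed-loop denominator s² + 2.1s + 11.18 gives ω_n = √11.18 = 3.343 and ζ = 2.1/(2ω_n) = 0.3141.
2% settling time T_s ≈ 4/(ζω_n) = 4/1.05 = 3.81 s.

T_s ≈ 3.81 s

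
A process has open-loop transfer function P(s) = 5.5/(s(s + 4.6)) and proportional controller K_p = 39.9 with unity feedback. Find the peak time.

T_p = 0.215 s

Closed-loop characteristic equation: s² + 4.6s + 219.4 = 0, so ω_n = 14.81 rad/s and ζ = 4.6/(2·14.81) = 0.1553.
Damped frequency ω_d = ω_n√(1−ζ²) = 14.63 rad/s, so peak time T_p = π/ω_d = 0.215 s.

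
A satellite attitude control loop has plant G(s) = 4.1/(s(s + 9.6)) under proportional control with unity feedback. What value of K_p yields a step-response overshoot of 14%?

From %OS = 100·exp(−πζ/√(1−ζ²)) = 14%, ζ = −ln(0.14)/√(π²+ln²(0.14)) = 0.5305.
Characteristic equation s² + 9.6s + 4.1K_p = 0 gives ζ = 9.6/(2√(4.1K_p)).
Setting ζ = 0.5305: √(4.1K_p) = 9.6/(2·0.5305) = 9.048, so K_p = 81.87/4.1 = 20.

K_p = 20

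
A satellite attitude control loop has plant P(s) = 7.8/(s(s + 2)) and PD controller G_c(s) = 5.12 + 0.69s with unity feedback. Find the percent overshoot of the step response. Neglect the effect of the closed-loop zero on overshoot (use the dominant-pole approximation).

10.4%

Forward path: (5.12 + 0.69s)·7.8/(s(s+2)). The closed-loop characteristic equation is s² + (2 + 7.8·0.69)s + 7.8·5.12 = 0.
That is s² + 7.382s + 39.94 = 0, so ω_n = 6.319 rad/s and ζ = 7.382/(2·6.319) = 0.5841.
%OS = 100·exp(−πζ/√(1−ζ²)) = 10.4%.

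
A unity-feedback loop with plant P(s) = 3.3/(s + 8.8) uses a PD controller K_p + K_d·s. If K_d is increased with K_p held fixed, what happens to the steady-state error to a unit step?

K_d affects only the transient (the s-coefficient); the DC loop gain, and hence e_ss, depends only on K_p.

unchanged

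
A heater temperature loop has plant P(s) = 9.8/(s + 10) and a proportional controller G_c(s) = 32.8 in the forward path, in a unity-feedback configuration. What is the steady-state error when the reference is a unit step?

The loop is type 0. Static position error constant K_pos = G_c(0)·P(0) = 32.8·0.98 = 32.14.
Steady-state error to a unit step: e_ss = 1/(1+K_pos) = 1/33.14 = 0.0302.

0.0302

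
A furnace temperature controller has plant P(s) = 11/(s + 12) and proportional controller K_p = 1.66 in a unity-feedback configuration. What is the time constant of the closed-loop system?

τ = 0.033 s

Closed-loop transfer function: T(s) = K_p·P(s)/(1 + K_p·P(s)) = 18.26/(s + 12 + 18.26) = 18.26/(s + 30.26).
Time constant τ = 1/30.26 = 0.033 s.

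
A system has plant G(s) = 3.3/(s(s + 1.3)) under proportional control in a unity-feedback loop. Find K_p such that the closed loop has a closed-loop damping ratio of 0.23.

Closed-loop characteristic equation: s² + 1.3s + K_p·3.3 = 0.
So ω_n = √(3.3K_p) and 2ζω_n = 1.3, giving ζ = 1.3/(2√(3.3K_p)).
Setting ζ = 0.23: √(3.3K_p) = 1.3/(2·0.23) = 2.826, so K_p = 7.987/3.3 = 2.42.

K_p = 2.42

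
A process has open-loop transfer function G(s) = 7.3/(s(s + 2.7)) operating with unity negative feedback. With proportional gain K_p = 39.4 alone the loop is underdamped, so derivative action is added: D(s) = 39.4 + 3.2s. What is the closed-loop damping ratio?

ζ = 0.768

Forward path: (39.4 + 3.2s)·7.3/(s(s+2.7)). The closed-loop characteristic equation is s² + (2.7 + 7.3·3.2)s + 7.3·39.4 = 0.
That is s² + 26.06s + 287.6 = 0, so ω_n = 16.96 rad/s and ζ = 26.06/(2·16.96) = 0.7683.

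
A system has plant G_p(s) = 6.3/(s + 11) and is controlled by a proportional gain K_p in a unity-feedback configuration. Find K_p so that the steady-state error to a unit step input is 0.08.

K_p = 20.1

Steady-state error for a unit step on this type-0 loop is 1/(1 + K_p·G_p(0)).
G_p(0) = 0.5727. Require 1/(1 + K_p·0.5727) = 0.08, so 1 + 0.5727·K_p = 12.5.
K_p = (12.5 − 1)/0.5727 = 20.1.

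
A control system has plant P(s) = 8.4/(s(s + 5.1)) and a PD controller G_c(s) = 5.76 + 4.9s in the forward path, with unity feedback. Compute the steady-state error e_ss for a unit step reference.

The open loop G_c(s)P(s) has a pole at the origin (type 1), so the static position error constant is infinite and e_ss = 1/(1+∞) = 0.

0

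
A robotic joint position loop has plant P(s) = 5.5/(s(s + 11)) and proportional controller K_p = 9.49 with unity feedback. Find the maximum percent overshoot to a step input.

2.5%

From 1 + K_pP(s) = 0: s² + 11s + 52.2 = 0 ⇒ ω_n = 7.225, ζ = 0.7613.
%OS = 100·exp(−πζ/√(1−ζ²)) = 100·exp(−π·0.7613/√0.4204) = 2.5%.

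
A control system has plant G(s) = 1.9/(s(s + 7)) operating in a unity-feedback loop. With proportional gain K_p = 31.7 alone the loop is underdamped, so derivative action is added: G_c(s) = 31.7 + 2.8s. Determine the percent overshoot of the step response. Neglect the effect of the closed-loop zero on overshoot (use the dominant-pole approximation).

Forward path: (31.7 + 2.8s)·1.9/(s(s+7)). The closed-loop characteristic equation is s² + (7 + 1.9·2.8)s + 1.9·31.7 = 0.
That is s² + 12.32s + 60.23 = 0, so ω_n = 7.761 rad/s and ζ = 12.32/(2·7.761) = 0.7937.
%OS = 100·exp(−πζ/√(1−ζ²)) = 1.66%.

1.66%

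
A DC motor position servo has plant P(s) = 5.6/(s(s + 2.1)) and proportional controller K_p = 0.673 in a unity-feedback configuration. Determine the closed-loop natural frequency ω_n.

ω_n = 1.94 rad/s

The closed-loop denominator is s(s+2.1) + 0.673·5.6 = s² + 2.1s + 3.769.
Matching s² + 2ζω_n s + ω_n²: ω_n = √3.769 = 1.941 rad/s and 2ζω_n = 2.1, so ζ = 2.1/(2·1.941) = 0.541.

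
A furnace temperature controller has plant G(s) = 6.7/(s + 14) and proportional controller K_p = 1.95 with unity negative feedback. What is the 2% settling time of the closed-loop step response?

T_s ≈ 0.148 s

Closed-loop transfer function: T(s) = K_p·G(s)/(1 + K_p·G(s)) = 13.06/(s + 14 + 13.06) = 13.06/(s + 27.06).
Time constant τ = 1/27.06 = 0.03695 s, so the 2% settling time is about 4τ = 0.148 s.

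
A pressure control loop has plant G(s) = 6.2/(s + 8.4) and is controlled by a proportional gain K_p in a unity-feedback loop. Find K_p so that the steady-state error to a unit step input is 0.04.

Steady-state error for a unit step on this type-0 loop is 1/(1 + K_p·G(0)).
G(0) = 0.7381. Require 1/(1 + K_p·0.7381) = 0.04, so 1 + 0.7381·K_p = 25.
K_p = (25 − 1)/0.7381 = 32.5.

K_p = 32.5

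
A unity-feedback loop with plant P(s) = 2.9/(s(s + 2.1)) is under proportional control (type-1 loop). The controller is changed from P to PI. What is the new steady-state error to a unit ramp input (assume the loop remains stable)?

The integrator raises the loop to type 2, so K_v → ∞ and e_ss to a ramp is zero.

0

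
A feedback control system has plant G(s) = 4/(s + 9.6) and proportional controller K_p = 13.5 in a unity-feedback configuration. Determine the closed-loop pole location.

Closed-loop transfer function: T(s) = K_p·G(s)/(1 + K_p·G(s)) = 54/(s + 9.6 + 54) = 54/(s + 63.6).
The closed-loop pole is at s = −63.6.

s = -63.6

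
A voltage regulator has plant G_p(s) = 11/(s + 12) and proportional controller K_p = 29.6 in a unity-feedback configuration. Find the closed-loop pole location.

s = -337.6

Closed-loop transfer function: T(s) = K_p·G_p(s)/(1 + K_p·G_p(s)) = 325.6/(s + 12 + 325.6) = 325.6/(s + 337.6).
The closed-loop pole is at s = −337.6.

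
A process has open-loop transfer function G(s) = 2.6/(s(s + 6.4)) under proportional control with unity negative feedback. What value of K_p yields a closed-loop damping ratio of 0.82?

Closed-loop characteristic equation: s² + 6.4s + K_p·2.6 = 0.
So ω_n = √(2.6K_p) and 2ζω_n = 6.4, giving ζ = 6.4/(2√(2.6K_p)).
Setting ζ = 0.82: √(2.6K_p) = 6.4/(2·0.82) = 3.902, so K_p = 15.23/2.6 = 5.86.

K_p = 5.86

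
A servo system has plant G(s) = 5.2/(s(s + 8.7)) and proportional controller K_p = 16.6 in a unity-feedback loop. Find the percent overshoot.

18.9%

The closed-loop denominator s² + 8.7s + 86.32 gives ω_n = √86.32 = 9.291 and ζ = 8.7/(2ω_n) = 0.4682.
%OS = 100·exp(−πζ/√(1−ζ²)) = 100·exp(−π·0.4682/√0.7808) = 18.9%.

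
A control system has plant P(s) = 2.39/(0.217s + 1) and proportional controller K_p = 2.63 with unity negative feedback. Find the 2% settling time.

T_s ≈ 0.119 s

Closed loop: T(s) = K_p·P/(1+K_p·P) = 6.286/(0.217s + 1 + 6.286), with pole at s = −(1 + 6.286)/0.217 = −33.57.
τ = 1/33.57 = 0.02978 s, so 2% settling time ≈ 4τ = 0.119 s.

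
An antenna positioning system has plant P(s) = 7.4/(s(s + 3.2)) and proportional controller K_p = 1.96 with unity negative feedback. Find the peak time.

Closed-loop characteristic equation: s² + 3.2s + 14.5 = 0, so ω_n = 3.808 rad/s and ζ = 3.2/(2·3.808) = 0.4201.
Damped frequency ω_d = ω_n√(1−ζ²) = 3.456 rad/s, so peak time T_p = π/ω_d = 0.909 s.

T_p = 0.909 s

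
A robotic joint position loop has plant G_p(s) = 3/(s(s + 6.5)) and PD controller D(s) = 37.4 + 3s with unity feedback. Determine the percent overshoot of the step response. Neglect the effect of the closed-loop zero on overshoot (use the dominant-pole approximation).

Forward path: (37.4 + 3s)·3/(s(s+6.5)). The closed-loop characteristic equation is s² + (6.5 + 3·3)s + 3·37.4 = 0.
That is s² + 15.5s + 112.2 = 0, so ω_n = 10.59 rad/s and ζ = 15.5/(2·10.59) = 0.7317.
%OS = 100·exp(−πζ/√(1−ζ²)) = 3.43%.

3.43%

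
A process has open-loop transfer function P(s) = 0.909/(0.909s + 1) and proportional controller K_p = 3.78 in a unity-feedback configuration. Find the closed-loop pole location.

Closed loop: T(s) = K_p·P/(1+K_p·P) = 3.436/(0.909s + 1 + 3.436), with pole at s = −(1 + 3.436)/0.909 = −4.88.

s = -4.88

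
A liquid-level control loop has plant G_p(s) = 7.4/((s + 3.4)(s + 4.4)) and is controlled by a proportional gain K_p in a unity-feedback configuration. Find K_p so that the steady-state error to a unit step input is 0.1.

K_p = 18.2

The loop is type 0, so e_ss(step) = 1/(1 + K_pos) with K_pos = K_p·G_p(0).
G_p(0) = 0.4947. Require 1/(1 + K_p·0.4947) = 0.1, so 1 + 0.4947·K_p = 10.
K_p = (10 − 1)/0.4947 = 18.2.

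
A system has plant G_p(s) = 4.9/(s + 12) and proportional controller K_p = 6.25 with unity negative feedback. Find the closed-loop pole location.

s = -42.62

Closed-loop transfer function: T(s) = K_p·G_p(s)/(1 + K_p·G_p(s)) = 30.63/(s + 12 + 30.63) = 30.63/(s + 42.62).
The closed-loop pole is at s = −42.62.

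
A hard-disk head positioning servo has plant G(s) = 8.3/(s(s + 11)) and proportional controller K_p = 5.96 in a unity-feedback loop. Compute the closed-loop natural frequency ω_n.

1 + K_p·G(s) = 0 gives s² + 11s + 49.47 = 0.
Matching s² + 2ζω_n s + ω_n²: ω_n = √49.47 = 7.033 rad/s and 2ζω_n = 11, so ζ = 11/(2·7.033) = 0.782.

ω_n = 7.03 rad/s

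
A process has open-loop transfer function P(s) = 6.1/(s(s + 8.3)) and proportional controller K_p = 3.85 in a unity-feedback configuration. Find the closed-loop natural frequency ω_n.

ω_n = 4.85 rad/s

The closed-loop denominator is s(s+8.3) + 3.85·6.1 = s² + 8.3s + 23.48.
Matching s² + 2ζω_n s + ω_n²: ω_n = √23.48 = 4.846 rad/s and 2ζω_n = 8.3, so ζ = 8.3/(2·4.846) = 0.856.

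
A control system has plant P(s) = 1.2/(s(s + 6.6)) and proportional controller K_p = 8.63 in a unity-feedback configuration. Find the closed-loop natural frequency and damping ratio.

ω_n = 3.22 rad/s, ζ = 1.03

With unity feedback the closed-loop characteristic equation is s² + 6.6s + 8.63·1.2 = s² + 6.6s + 10.36 = 0.
Matching s² + 2ζω_n s + ω_n²: ω_n = √10.36 = 3.218 rad/s and 2ζω_n = 6.6, so ζ = 6.6/(2·3.218) = 1.03.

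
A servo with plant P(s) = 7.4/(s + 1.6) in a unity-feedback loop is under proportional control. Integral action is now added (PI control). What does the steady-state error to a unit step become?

Adding integral action puts a pole at s = 0 in the forward path, raising the system type to 1; a type-1 loop has zero steady-state error to a step.

0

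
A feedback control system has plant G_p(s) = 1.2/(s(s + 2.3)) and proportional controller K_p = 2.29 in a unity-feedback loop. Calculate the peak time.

Closed-loop characteristic equation: s² + 2.3s + 2.748 = 0, so ω_n = 1.658 rad/s and ζ = 2.3/(2·1.658) = 0.6937.
Damped frequency ω_d = ω_n√(1−ζ²) = 1.194 rad/s, so peak time T_p = π/ω_d = 2.63 s.

T_p = 2.63 s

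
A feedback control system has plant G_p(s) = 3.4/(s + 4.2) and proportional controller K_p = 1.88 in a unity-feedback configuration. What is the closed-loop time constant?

Closed-loop transfer function: T(s) = K_p·G_p(s)/(1 + K_p·G_p(s)) = 6.392/(s + 4.2 + 6.392) = 6.392/(s + 10.59).
Time constant τ = 1/10.59 = 0.0944 s.

τ = 0.0944 s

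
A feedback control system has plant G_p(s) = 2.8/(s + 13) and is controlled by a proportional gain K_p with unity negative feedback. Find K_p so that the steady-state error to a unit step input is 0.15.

K_p = 26.3

The loop is type 0, so e_ss(step) = 1/(1 + K_pos) with K_pos = K_p·G_p(0).
G_p(0) = 0.2154. Require 1/(1 + K_p·0.2154) = 0.15, so 1 + 0.2154·K_p = 6.667.
K_p = (6.667 − 1)/0.2154 = 26.3.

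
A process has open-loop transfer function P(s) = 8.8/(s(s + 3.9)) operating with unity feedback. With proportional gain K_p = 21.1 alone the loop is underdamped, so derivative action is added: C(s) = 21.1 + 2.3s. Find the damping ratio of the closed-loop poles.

Forward path: (21.1 + 2.3s)·8.8/(s(s+3.9)). The closed-loop characteristic equation is s² + (3.9 + 8.8·2.3)s + 8.8·21.1 = 0.
That is s² + 24.14s + 185.7 = 0, so ω_n = 13.63 rad/s and ζ = 24.14/(2·13.63) = 0.8858.

ζ = 0.886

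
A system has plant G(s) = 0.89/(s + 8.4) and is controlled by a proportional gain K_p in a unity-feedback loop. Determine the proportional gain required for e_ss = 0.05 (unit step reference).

K_p = 179

Steady-state error for a unit step on this type-0 loop is 1/(1 + K_p·G(0)).
G(0) = 0.106. Require 1/(1 + K_p·0.106) = 0.05, so 1 + 0.106·K_p = 20.
K_p = (20 − 1)/0.106 = 179.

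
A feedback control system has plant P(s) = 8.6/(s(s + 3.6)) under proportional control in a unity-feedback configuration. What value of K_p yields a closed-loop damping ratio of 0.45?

K_p = 1.86

Closed-loop characteristic equation: s² + 3.6s + K_p·8.6 = 0.
So ω_n = √(8.6K_p) and 2ζω_n = 3.6, giving ζ = 3.6/(2√(8.6K_p)).
Setting ζ = 0.45: √(8.6K_p) = 3.6/(2·0.45) = 4, so K_p = 16/8.6 = 1.86.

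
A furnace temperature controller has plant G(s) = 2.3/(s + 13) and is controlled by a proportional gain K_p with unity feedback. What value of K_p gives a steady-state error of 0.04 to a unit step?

K_p = 136

The loop is type 0, so e_ss(step) = 1/(1 + K_pos) with K_pos = K_p·G(0).
G(0) = 0.1769. Require 1/(1 + K_p·0.1769) = 0.04, so 1 + 0.1769·K_p = 25.
K_p = (25 − 1)/0.1769 = 136.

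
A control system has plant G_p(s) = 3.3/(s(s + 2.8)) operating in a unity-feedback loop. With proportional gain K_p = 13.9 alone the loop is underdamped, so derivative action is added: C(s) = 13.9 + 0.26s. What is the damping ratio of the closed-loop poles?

Forward path: (13.9 + 0.26s)·3.3/(s(s+2.8)). The closed-loop characteristic equation is s² + (2.8 + 3.3·0.26)s + 3.3·13.9 = 0.
That is s² + 3.658s + 45.87 = 0, so ω_n = 6.773 rad/s and ζ = 3.658/(2·6.773) = 0.2701.

ζ = 0.27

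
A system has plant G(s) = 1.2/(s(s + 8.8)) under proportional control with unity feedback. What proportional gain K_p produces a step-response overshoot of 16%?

K_p = 63.5

From %OS = 100·exp(−πζ/√(1−ζ²)) = 16%, ζ = −ln(0.16)/√(π²+ln²(0.16)) = 0.5039.
Characteristic equation s² + 8.8s + 1.2K_p = 0 gives ζ = 8.8/(2√(1.2K_p)).
Setting ζ = 0.5039: √(1.2K_p) = 8.8/(2·0.5039) = 8.732, so K_p = 76.26/1.2 = 63.5.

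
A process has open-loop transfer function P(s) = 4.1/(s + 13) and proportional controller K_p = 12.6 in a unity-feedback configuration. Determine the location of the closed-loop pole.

s = -64.66

Closed-loop transfer function: T(s) = K_p·P(s)/(1 + K_p·P(s)) = 51.66/(s + 13 + 51.66) = 51.66/(s + 64.66).
The closed-loop pole is at s = −64.66.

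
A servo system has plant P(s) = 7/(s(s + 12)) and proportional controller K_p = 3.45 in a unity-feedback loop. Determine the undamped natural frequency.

With unity feedback the closed-loop characteristic equation is s² + 12s + 3.45·7 = s² + 12s + 24.15 = 0.
So ω_n² = 24.15 ⇒ ω_n = 4.914 rad/s, and ζ = 12/(2ω_n) = 1.22.

ω_n = 4.91 rad/s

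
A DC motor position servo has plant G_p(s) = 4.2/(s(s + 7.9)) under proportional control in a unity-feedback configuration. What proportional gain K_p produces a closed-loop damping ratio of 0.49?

K_p = 15.5

Closed-loop characteristic equation: s² + 7.9s + K_p·4.2 = 0.
So ω_n = √(4.2K_p) and 2ζω_n = 7.9, giving ζ = 7.9/(2√(4.2K_p)).
Setting ζ = 0.49: √(4.2K_p) = 7.9/(2·0.49) = 8.061, so K_p = 64.98/4.2 = 15.5.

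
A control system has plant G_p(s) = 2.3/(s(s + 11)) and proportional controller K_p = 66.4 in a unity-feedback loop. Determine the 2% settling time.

Closed-loop characteristic equation: s² + 11s + 152.7 = 0, so ω_n = 12.36 rad/s and ζ = 11/(2·12.36) = 0.4451.
2% settling time T_s ≈ 4/(ζω_n) = 4/5.5 = 0.727 s.

T_s ≈ 0.727 s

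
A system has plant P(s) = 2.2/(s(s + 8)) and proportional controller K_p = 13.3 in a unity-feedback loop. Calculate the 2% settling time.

T_s ≈ 1 s

From 1 + K_pP(s) = 0: s² + 8s + 29.26 = 0 ⇒ ω_n = 5.409, ζ = 0.7395.
2% settling time T_s ≈ 4/(ζω_n) = 4/4 = 1 s.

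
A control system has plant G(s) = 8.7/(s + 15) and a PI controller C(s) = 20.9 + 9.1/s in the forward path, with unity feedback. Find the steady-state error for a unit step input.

The open loop C(s)G(s) has a pole at the origin (type 1), so the static position error constant is infinite and e_ss = 1/(1+∞) = 0.

0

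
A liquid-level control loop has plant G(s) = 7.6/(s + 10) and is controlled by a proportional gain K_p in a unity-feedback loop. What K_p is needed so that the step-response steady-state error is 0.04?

K_p = 31.6

The loop is type 0, so e_ss(step) = 1/(1 + K_pos) with K_pos = K_p·G(0).
G(0) = 0.76. Require 1/(1 + K_p·0.76) = 0.04, so 1 + 0.76·K_p = 25.
K_p = (25 − 1)/0.76 = 31.6.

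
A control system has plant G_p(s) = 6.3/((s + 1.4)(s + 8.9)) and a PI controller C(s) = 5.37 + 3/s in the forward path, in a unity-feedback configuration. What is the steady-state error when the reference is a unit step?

The open loop C(s)G_p(s) has a pole at the origin (type 1), so the static position error constant is infinite and e_ss = 1/(1+∞) = 0.

0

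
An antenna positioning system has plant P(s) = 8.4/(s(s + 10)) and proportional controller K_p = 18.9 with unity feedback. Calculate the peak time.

T_p = 0.272 s

The closed-loop denominator s² + 10s + 158.8 gives ω_n = √158.8 = 12.6 and ζ = 10/(2ω_n) = 0.3968.
Damped frequency ω_d = ω_n√(1−ζ²) = 11.57 rad/s, so peak time T_p = π/ω_d = 0.272 s.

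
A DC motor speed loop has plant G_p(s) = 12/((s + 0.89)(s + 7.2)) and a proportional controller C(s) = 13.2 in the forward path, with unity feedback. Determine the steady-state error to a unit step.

0.0389

The loop is type 0. Static position error constant K_pos = C(0)·G_p(0) = 13.2·1.873 = 24.72.
Steady-state error to a unit step: e_ss = 1/(1+K_pos) = 1/25.72 = 0.0389.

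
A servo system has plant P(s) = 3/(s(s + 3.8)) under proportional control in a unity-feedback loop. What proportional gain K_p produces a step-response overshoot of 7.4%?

From %OS = 100·exp(−πζ/√(1−ζ²)) = 7.4%, ζ = −ln(0.074)/√(π²+ln²(0.074)) = 0.6381.
Characteristic equation s² + 3.8s + 3K_p = 0 gives ζ = 3.8/(2√(3K_p)).
Setting ζ = 0.6381: √(3K_p) = 3.8/(2·0.6381) = 2.978, so K_p = 8.866/3 = 2.96.

K_p = 2.96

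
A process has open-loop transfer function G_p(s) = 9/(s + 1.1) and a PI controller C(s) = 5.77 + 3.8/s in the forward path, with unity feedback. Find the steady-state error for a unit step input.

The open loop C(s)G_p(s) has a pole at the origin (type 1), so the static position error constant is infinite and e_ss = 1/(1+∞) = 0.

0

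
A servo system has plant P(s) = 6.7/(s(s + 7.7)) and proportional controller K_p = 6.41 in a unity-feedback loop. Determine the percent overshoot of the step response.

Closed-loop characteristic equation: s² + 7.7s + 42.95 = 0, so ω_n = 6.553 rad/s and ζ = 7.7/(2·6.553) = 0.5875.
%OS = 100·exp(−πζ/√(1−ζ²)) = 100·exp(−π·0.5875/√0.6549) = 10.2%.

10.2%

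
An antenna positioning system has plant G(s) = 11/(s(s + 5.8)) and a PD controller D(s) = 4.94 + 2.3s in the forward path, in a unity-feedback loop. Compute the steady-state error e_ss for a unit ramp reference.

0.107

The loop has one pole at the origin (type 1). Velocity error constant K_v = lim_{s→0} s·D(s)G(s) = 4.94·11/5.8 = 9.369.
Steady-state error to a unit ramp: e_ss = 1/K_v = 0.107.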